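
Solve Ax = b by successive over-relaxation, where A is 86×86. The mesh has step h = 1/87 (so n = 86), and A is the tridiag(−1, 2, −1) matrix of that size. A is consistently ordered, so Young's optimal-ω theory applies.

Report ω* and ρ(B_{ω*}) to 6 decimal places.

ω* = 1.930311, ρ_SOR = 0.930311

ρ_J = max_k |cos(kπ/87)| = cos(π/87) = 0.999348
√(1−ρ_J²) simplifies to sin(π/87) = 0.0361024.
[ω*] 2 ÷ (1 + 0.0361024) = 2 ÷ 1.0361024 = 1.930311.
Hence ρ(B_{ω*}) = 1.930311 − 1 = 0.930311.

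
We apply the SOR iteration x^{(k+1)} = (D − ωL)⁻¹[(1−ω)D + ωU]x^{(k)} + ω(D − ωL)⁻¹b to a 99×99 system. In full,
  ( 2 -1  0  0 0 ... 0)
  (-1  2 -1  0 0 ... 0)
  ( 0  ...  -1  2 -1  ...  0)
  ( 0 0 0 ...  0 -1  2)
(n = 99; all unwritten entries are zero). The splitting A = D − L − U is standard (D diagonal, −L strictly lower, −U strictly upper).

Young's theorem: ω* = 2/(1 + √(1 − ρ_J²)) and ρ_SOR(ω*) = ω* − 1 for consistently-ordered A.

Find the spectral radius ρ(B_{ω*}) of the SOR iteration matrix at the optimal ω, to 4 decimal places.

ρ_SOR = 0.9391

½·tridiag(1,0,1) at n=99: λ_k = cos(kπ/100); max |λ| at k=1 ⇒ ρ_J = cos(π/100) ≈ 0.9995.
1 − cos²(π/100) = sin²(π/100) ⇒ √(1−ρ_J²) = sin(π/100) = 0.03141.
ω* = 2 / (1 + 0.03141) = 2 / 1.03141 ≈ 1.9391.
ρ(B_{ω*}) = ω*−1 = 0.9391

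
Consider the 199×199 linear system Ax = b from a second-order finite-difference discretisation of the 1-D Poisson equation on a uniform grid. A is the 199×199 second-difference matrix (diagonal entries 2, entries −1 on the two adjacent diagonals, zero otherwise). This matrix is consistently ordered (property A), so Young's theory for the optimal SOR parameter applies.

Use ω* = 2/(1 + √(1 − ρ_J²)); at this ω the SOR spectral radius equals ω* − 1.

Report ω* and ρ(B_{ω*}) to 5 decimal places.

spectrum of D⁻¹(L+U) = {cos(kπ/200) : 1≤k≤199}; ρ_J = cos(π/200) = 0.99988.
√(1 − cos²(π/200)) = sin(π/200) ≈ 0.015707.
So ω* = 2/1.015707 = 1.96907 (Young).
[ρ_SOR] ω* − 1 = 0.96907.

ω* = 1.96907, ρ_SOR = 0.96907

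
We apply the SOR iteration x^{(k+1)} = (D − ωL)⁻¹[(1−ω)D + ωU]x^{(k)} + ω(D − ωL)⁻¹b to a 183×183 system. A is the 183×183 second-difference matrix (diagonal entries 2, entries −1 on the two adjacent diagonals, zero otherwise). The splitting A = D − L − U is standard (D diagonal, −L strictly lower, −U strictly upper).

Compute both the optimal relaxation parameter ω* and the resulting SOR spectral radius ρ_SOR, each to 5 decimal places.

ω* = 1.96643, ρ_SOR = 0.96643

½·tridiag(1,0,1) at n=183: λ_k = cos(kπ/184); max |λ| at k=1 ⇒ ρ_J = cos(π/184) ≈ 0.99985.
√(1−ρ_J²) = |sin(π/184)| = 0.017073
Then 2/(1+√(1−ρ_J²)) = 2/(1+0.017073); ω* = 2/1.017073 = 1.96643.
[ρ_SOR] ω* − 1 = 0.96643.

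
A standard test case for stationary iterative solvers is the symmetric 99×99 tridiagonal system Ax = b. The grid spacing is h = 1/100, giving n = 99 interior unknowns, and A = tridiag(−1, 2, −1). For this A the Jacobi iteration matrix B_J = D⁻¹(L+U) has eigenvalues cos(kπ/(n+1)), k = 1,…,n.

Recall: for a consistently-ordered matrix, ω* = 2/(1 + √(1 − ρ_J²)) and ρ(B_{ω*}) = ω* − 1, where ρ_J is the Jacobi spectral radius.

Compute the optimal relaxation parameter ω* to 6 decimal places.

ω* = 1.939092

B_J for the 99×99 system has eigenvalues cos(kπ/100); ρ_J = cos(π/100) = 0.999507.
√(1−ρ_J²) = |sin(π/100)| = 0.0314108
ω* = 2 / (1 + 0.0314108) = 2 / 1.0314108 ≈ 1.939092.
ρ_SOR = ω* − 1 = 1.939092 − 1 = 0.939092.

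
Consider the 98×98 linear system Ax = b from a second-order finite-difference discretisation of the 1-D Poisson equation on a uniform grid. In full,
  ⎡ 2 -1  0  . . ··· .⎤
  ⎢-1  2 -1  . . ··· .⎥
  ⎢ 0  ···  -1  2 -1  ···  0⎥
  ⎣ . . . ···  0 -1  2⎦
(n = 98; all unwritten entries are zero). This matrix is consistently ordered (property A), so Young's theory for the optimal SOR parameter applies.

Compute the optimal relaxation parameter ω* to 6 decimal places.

ρ_J = max_k |cos(kπ/99)| = cos(π/99) = 0.999497
1 − cos²(π/99) = sin²(π/99) ⇒ √(1−ρ_J²) = sin(π/99) = 0.0317279.
[ω*] 2 ÷ (1 + 0.0317279) = 2 ÷ 1.0317279 = 1.938496.
ρ(B_{ω*}) = ω*−1 = 0.938496

ω* = 1.938496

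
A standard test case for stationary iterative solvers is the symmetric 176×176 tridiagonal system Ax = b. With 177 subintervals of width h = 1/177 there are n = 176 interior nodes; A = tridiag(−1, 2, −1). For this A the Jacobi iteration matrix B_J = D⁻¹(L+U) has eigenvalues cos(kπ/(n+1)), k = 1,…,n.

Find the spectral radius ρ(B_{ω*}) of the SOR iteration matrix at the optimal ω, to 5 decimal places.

B_J for the 176×176 system has eigenvalues cos(kπ/177); ρ_J = cos(π/177) = 0.99984.
1 − cos²(π/177) = sin²(π/177) ⇒ √(1−ρ_J²) = sin(π/177) = 0.017748.
So ω* = 2/1.017748 = 1.96512 (Young).
[ρ_SOR] ω* − 1 = 0.96512.

ρ_SOR = 0.96512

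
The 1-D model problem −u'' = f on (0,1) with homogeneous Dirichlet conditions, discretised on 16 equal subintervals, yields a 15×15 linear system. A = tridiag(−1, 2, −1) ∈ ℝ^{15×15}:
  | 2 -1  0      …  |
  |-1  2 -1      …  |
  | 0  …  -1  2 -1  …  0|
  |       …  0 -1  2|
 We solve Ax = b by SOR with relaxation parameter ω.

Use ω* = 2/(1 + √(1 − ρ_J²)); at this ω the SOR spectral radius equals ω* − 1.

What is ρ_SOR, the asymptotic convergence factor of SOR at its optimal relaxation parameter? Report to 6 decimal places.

spectrum of D⁻¹(L+U) = {cos(kπ/16) : 1≤k≤15}; ρ_J = cos(π/16) = 0.980785.
√(1−ρ_J²) simplifies to sin(π/16) = 0.1950903.
ω* = 2/(1+0.1950903) = 1.673514
ρ_SOR = ω* − 1 = 1.673514 − 1 = 0.673514.

ρ_SOR = 0.673514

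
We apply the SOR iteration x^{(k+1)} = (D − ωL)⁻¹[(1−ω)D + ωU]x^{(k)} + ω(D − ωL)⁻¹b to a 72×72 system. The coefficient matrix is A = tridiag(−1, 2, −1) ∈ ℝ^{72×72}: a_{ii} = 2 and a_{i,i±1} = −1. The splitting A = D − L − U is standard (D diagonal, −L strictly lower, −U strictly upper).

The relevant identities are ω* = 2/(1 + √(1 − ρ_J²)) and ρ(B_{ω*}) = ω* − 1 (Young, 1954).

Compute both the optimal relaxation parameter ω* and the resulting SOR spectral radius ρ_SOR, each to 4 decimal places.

With n=72, ρ(Jacobi) = cos(π/73) = 0.9991.
√(1 − cos²(π/73)) = sin(π/73) ≈ 0.04302.
So ω* = 2/1.04302 = 1.9175 (Young).
[ρ_SOR] ω* − 1 = 0.9175.

ω* = 1.9175, ρ_SOR = 0.9175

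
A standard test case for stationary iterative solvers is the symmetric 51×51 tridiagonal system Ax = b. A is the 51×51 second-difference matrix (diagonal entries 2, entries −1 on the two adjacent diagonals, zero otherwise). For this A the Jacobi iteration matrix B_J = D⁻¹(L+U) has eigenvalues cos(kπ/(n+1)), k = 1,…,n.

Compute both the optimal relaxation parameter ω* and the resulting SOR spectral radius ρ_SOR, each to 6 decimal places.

B_J for the 51×51 system has eigenvalues cos(kπ/52); ρ_J = cos(π/52) = 0.998176.
√(1 − cos²(π/52)) = sin(π/52) ≈ 0.0603785.
[ω*] 2 ÷ (1 + 0.0603785) = 2 ÷ 1.0603785 = 1.886119.
Hence ρ(B_{ω*}) = 1.886119 − 1 = 0.886119.

ω* = 1.886119, ρ_SOR = 0.886119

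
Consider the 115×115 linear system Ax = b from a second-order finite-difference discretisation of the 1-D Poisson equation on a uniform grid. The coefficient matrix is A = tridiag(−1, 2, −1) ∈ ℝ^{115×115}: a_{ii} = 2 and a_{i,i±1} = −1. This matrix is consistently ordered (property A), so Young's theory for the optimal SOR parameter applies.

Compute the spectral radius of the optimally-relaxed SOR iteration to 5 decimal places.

[ρ_J] n=115: ρ(B_J) = cos(π/(n+1)) = cos(π/116) = 0.99963.
root = sin(π/116) = 0.027079  (since 1−cos² = sin²).
ω* = 2/(1+0.027079) = 1.94727
and ρ(B_{ω*}) = 1.94727 − 1 = 0.94727.

ρ_SOR = 0.94727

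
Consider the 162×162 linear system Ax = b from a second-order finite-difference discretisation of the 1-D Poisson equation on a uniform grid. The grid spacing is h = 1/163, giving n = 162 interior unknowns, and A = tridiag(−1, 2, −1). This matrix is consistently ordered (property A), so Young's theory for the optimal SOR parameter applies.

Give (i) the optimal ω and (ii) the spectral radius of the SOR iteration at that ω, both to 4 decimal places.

With n=162, ρ(Jacobi) = cos(π/163) = 0.9998.
√(1 − cos²(π/163)) = sin(π/163) ≈ 0.01927.
[ω*] 2 ÷ (1 + 0.01927) = 2 ÷ 1.01927 = 1.9622.
and ρ(B_{ω*}) = 1.9622 − 1 = 0.9622.

ω* = 1.9622, ρ_SOR = 0.9622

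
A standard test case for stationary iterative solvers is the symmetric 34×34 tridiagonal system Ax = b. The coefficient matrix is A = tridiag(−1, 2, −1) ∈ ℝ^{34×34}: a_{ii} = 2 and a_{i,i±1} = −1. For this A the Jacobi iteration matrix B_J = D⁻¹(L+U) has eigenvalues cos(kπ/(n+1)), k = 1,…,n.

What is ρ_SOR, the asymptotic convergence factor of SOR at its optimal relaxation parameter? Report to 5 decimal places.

½·tridiag(1,0,1) at n=34: λ_k = cos(kπ/35); max |λ| at k=1 ⇒ ρ_J = cos(π/35) ≈ 0.99597.
root = sin(π/35) = 0.089639  (since 1−cos² = sin²).
So ω* = 2/1.089639 = 1.83547 (Young).
and ρ(B_{ω*}) = 1.83547 − 1 = 0.83547.

ρ_SOR = 0.83547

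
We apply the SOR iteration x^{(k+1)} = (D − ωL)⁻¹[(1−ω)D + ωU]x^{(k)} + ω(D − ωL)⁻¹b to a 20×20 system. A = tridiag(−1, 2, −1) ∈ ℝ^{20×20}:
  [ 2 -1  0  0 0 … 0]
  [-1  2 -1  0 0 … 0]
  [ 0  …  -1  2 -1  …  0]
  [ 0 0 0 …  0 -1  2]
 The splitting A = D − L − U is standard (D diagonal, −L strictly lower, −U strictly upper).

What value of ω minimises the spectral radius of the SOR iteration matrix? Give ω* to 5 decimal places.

With n=20, ρ(Jacobi) = cos(π/21) = 0.98883.
√(1−ρ_J²) = |sin(π/21)| = 0.149042
ω* = 2/(1 + 0.149042) = 2/1.149042 = 1.74058.
Hence ρ(B_{ω*}) = 1.74058 − 1 = 0.74058.

ω* = 1.74058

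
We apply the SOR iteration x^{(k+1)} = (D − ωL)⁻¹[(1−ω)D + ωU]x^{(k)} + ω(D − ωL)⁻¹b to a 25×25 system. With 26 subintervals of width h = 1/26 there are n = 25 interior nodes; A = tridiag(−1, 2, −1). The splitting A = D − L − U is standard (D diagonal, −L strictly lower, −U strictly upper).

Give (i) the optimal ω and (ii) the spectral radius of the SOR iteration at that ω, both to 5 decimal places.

ω* = 1.78486, ρ_SOR = 0.78486

spectrum of D⁻¹(L+U) = {cos(kπ/26) : 1≤k≤25}; ρ_J = cos(π/26) = 0.99271.
root = sin(π/26) = 0.120537  (since 1−cos² = sin²).
Young: ω* = 2/(1+√(1−ρ_J²)) = 2/(1+0.120537) = 2/1.120537 = 1.78486.
At ω = 1.78486 every |λ(B_ω)| = ω−1, so ρ_SOR = 0.78486.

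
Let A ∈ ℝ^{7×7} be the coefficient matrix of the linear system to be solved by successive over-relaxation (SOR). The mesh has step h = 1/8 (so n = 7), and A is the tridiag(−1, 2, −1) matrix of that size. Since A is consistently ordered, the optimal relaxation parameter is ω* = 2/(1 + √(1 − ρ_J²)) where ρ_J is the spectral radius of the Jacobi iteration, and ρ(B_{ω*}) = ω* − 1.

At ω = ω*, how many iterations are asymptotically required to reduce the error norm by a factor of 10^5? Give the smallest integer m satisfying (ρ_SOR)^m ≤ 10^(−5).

½·tridiag(1,0,1) at n=7: λ_k = cos(kπ/8); max |λ| at k=1 ⇒ ρ_J = cos(π/8) ≈ 0.9238795.
1 − cos²(π/8) = sin²(π/8) ⇒ √(1−ρ_J²) = sin(π/8) = 0.3826834.
Young: ω* = 2/(1+√(1−ρ_J²)) = 2/(1+0.3826834) = 2/1.3826834 = 1.4464627.
At ω = 1.4464627 every |λ(B_ω)| = ω−1, so ρ_SOR = 0.4464627.
For 5 digits: m = 5·ln10 / (−ln 0.4464627) = 11.5129/0.806399 = 14.277; round up → m = 15.

m = 15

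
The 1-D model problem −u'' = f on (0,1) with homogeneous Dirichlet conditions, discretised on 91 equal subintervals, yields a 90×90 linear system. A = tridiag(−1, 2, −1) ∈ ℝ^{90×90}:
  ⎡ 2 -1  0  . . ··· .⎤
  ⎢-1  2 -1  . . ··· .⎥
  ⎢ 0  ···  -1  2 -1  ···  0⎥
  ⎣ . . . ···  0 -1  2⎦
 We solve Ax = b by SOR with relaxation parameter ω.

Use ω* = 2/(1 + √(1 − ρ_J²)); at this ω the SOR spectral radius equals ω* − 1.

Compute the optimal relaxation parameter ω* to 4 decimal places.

ω* = 1.9333

spectrum of D⁻¹(L+U) = {cos(kπ/91) : 1≤k≤90}; ρ_J = cos(π/91) = 0.9994.
√(1 − cos²(π/91)) = sin(π/91) ≈ 0.03452.
[ω*] 2 ÷ (1 + 0.03452) = 2 ÷ 1.03452 = 1.9333.
and ρ(B_{ω*}) = 1.9333 − 1 = 0.9333.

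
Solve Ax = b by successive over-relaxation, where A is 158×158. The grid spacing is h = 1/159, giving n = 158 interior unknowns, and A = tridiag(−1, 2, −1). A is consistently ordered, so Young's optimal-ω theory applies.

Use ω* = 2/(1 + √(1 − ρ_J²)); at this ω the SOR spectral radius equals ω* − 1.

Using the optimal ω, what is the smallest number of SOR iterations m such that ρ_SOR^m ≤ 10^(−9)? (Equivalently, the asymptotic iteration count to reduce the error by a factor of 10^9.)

½·tridiag(1,0,1) at n=158: λ_k = cos(kπ/159); max |λ| at k=1 ⇒ ρ_J = cos(π/159) ≈ 0.9998048.
root = sin(π/159) = 0.0197572  (since 1−cos² = sin²).
So ω* = 2/1.0197572 = 1.9612512 (Young).
ρ(B_{ω*}) = ω*−1 = 0.9612512
For 9 digits: m = 9·ln10 / (−ln 0.9612512) = 20.7233/0.0395195 = 524.382; round up → m = 525.

m = 525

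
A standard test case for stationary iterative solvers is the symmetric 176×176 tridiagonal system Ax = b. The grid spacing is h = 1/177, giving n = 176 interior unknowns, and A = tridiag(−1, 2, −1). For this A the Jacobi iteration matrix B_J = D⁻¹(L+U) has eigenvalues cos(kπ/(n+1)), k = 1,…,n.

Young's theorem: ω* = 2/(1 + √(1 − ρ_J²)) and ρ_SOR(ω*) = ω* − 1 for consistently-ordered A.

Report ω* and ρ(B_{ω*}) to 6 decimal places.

ω* = 1.965123, ρ_SOR = 0.965123

B_J for the 176×176 system has eigenvalues cos(kπ/177); ρ_J = cos(π/177) = 0.999842.
1 − cos²(π/177) = sin²(π/177) ⇒ √(1−ρ_J²) = sin(π/177) = 0.0177482.
[ω*] 2 ÷ (1 + 0.0177482) = 2 ÷ 1.0177482 = 1.965123.
[ρ_SOR] ω* − 1 = 0.965123.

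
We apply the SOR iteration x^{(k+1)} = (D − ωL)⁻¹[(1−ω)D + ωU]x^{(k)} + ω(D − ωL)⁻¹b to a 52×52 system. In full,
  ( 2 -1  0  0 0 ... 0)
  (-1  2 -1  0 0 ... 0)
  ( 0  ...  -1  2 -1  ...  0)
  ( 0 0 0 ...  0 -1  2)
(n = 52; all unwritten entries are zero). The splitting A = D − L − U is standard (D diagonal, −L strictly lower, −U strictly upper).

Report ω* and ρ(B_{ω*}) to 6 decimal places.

spectrum of D⁻¹(L+U) = {cos(kπ/53) : 1≤k≤52}; ρ_J = cos(π/53) = 0.998244.
1 − cos²(π/53) = sin²(π/53) ⇒ √(1−ρ_J²) = sin(π/53) = 0.0592406.
ω* = 2/(1+0.0592406) = 1.888145
and ρ(B_{ω*}) = 1.888145 − 1 = 0.888145.

ω* = 1.888145, ρ_SOR = 0.888145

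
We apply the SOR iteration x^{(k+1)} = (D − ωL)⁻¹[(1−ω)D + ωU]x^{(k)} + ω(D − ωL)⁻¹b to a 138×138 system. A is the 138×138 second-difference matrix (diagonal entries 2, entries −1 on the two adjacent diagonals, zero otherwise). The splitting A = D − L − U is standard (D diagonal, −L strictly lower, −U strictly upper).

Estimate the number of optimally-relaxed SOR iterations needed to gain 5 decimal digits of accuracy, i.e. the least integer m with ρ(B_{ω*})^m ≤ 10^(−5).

m = 255

B_J for the 138×138 system has eigenvalues cos(kπ/139); ρ_J = cos(π/139) = 0.9997446.
√(1−ρ_J²) simplifies to sin(π/139) = 0.0225995.
[ω*] 2 ÷ (1 + 0.0225995) = 2 ÷ 1.0225995 = 1.9557999.
ρ_SOR = ω* − 1 ≈ 0.9557999.
ρ_SOR^m ≤ 10^(−5) ⇔ m ≥ 5·ln10/(−ln 0.9557999) = 11.5129/0.0452067 = 254.672; m = ⌈254.672⌉ = 255.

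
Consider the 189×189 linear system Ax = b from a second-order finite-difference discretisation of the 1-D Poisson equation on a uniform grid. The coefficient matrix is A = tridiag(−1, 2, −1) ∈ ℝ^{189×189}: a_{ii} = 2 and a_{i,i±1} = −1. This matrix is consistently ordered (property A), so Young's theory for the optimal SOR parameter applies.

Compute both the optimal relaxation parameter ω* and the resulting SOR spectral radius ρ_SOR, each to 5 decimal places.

[ρ_J] n=189: ρ(B_J) = cos(π/(n+1)) = cos(π/190) = 0.99986.
√(1−ρ_J²) simplifies to sin(π/190) = 0.016534.
ω* = 2/(1 + 0.016534) = 2/1.016534 = 1.96747.
[ρ_SOR] ω* − 1 = 0.96747.

ω* = 1.96747, ρ_SOR = 0.96747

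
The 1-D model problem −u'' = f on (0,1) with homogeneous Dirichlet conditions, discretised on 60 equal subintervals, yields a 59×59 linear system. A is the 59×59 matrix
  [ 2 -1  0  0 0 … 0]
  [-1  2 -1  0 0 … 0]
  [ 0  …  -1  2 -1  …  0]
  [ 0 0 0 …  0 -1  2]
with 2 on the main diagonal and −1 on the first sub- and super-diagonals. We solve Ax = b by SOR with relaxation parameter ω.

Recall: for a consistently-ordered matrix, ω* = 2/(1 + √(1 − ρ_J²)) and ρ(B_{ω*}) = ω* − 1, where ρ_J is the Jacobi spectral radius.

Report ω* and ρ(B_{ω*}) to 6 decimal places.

n=59: λ(B_J) = 1 − λ(A)/2 = cos(kπ/60); k=1 gives ρ_J = 0.998630.
√(1 − cos²(π/60)) = sin(π/60) ≈ 0.0523360.
ω* = 2/(1+0.0523360) = 1.900534
At ω = 1.900534 every |λ(B_ω)| = ω−1, so ρ_SOR = 0.900534.

ω* = 1.900534, ρ_SOR = 0.900534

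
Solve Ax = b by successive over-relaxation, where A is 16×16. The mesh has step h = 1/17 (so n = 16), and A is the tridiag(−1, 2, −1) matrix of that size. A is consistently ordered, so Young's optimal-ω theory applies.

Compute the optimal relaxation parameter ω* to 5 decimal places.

With n=16, ρ(Jacobi) = cos(π/17) = 0.98297.
√(1−ρ_J²) = |sin(π/17)| = 0.183750
Young: ω* = 2/(1+√(1−ρ_J²)) = 2/(1+0.183750) = 2/1.183750 = 1.68955.
ρ_SOR = ω* − 1 = 1.68955 − 1 = 0.68955.

ω* = 1.68955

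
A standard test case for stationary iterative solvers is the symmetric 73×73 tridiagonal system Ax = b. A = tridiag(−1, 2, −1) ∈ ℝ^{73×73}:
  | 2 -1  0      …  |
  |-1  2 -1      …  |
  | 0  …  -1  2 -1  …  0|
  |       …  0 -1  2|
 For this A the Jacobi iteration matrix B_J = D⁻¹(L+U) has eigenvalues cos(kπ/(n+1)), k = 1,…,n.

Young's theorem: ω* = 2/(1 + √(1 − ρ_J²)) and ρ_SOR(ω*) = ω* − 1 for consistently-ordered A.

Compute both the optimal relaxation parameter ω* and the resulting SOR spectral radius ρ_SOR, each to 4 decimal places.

ω* = 1.9186, ρ_SOR = 0.9186

With n=73, ρ(Jacobi) = cos(π/74) = 0.9991.
√(1 − cos²(π/74)) = sin(π/74) ≈ 0.04244.
ω* = 2/(1 + 0.04244) = 2/1.04244 = 1.9186.
[ρ_SOR] ω* − 1 = 0.9186.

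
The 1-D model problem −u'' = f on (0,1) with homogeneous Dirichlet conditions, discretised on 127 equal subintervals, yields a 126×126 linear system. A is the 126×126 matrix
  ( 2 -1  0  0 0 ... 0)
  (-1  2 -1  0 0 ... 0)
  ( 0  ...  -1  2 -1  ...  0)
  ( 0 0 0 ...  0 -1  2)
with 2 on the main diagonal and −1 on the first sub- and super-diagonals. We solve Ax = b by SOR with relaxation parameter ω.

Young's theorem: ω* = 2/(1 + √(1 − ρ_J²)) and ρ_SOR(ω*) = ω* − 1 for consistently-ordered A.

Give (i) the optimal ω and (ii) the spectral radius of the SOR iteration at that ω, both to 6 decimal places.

ω* = 1.951725, ρ_SOR = 0.951725

[ρ_J] n=126: ρ(B_J) = cos(π/(n+1)) = cos(π/127) = 0.999694.
root = sin(π/127) = 0.0247344  (since 1−cos² = sin²).
Young: ω* = 2/(1+√(1−ρ_J²)) = 2/(1+0.0247344) = 2/1.0247344 = 1.951725.
and ρ(B_{ω*}) = 1.951725 − 1 = 0.951725.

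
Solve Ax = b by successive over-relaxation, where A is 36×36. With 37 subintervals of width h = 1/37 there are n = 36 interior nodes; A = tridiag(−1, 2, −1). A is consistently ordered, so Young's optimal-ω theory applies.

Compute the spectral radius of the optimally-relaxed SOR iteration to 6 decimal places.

ρ_J = max_k |cos(kπ/37)| = cos(π/37) = 0.996397
√(1−ρ_J²) simplifies to sin(π/37) = 0.0848059.
ω* = 2/(1 + 0.0848059) = 2/1.0848059 = 1.843648.
and ρ(B_{ω*}) = 1.843648 − 1 = 0.843648.

ρ_SOR = 0.843648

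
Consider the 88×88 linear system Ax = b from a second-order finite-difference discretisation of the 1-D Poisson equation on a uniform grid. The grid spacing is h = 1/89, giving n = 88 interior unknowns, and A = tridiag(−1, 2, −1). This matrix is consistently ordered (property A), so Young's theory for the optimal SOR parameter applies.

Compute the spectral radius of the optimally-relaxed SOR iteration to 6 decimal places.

[ρ_J] n=88: ρ(B_J) = cos(π/(n+1)) = cos(π/89) = 0.999377.
√(1−ρ_J²) simplifies to sin(π/89) = 0.0352915.
ω* = 2 / (1 + 0.0352915) = 2 / 1.0352915 ≈ 1.931823.
ρ_SOR = ω* − 1 ≈ 0.931823.

ρ_SOR = 0.931823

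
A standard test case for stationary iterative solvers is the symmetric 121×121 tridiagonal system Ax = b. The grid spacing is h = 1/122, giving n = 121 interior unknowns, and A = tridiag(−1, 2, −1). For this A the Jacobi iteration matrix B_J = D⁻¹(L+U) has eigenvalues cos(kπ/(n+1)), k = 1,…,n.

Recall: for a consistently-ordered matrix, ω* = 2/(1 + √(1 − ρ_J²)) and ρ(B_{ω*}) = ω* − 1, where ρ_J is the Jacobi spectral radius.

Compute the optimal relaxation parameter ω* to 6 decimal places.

ω* = 1.949797

½·tridiag(1,0,1) at n=121: λ_k = cos(kπ/122); max |λ| at k=1 ⇒ ρ_J = cos(π/122) ≈ 0.999668.
√(1−ρ_J²) simplifies to sin(π/122) = 0.0257479.
ω* = 2/(1 + 0.0257479) = 2/1.0257479 = 1.949797.
and ρ(B_{ω*}) = 1.949797 − 1 = 0.949797.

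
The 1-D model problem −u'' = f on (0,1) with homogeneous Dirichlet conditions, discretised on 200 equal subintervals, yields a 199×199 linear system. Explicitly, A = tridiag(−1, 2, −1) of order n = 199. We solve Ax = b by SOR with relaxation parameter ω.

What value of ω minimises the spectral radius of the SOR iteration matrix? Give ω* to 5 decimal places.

ω* = 1.96907

B_J for the 199×199 system has eigenvalues cos(kπ/200); ρ_J = cos(π/200) = 0.99988.
√(1−ρ_J²) = |sin(π/200)| = 0.015707
So ω* = 2/1.015707 = 1.96907 (Young).
[ρ_SOR] ω* − 1 = 0.96907.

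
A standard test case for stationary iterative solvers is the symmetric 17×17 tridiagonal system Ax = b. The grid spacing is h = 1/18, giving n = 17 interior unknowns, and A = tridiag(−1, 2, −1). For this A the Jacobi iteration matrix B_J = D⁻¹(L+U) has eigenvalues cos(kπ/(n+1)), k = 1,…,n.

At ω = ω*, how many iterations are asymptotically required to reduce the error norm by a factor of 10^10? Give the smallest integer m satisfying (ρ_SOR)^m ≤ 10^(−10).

n=17: λ(B_J) = 1 − λ(A)/2 = cos(kπ/18); k=1 gives ρ_J = 0.9848078.
√(1−ρ_J²) simplifies to sin(π/18) = 0.1736482.
ω* = 2/(1 + 0.1736482) = 2/1.1736482 = 1.7040882.
ρ_SOR = ω* − 1 ≈ 0.7040882.
m ≥ 10·ln10 / (−ln 0.7040882) = 65.629; smallest integer m = 66.

m = 66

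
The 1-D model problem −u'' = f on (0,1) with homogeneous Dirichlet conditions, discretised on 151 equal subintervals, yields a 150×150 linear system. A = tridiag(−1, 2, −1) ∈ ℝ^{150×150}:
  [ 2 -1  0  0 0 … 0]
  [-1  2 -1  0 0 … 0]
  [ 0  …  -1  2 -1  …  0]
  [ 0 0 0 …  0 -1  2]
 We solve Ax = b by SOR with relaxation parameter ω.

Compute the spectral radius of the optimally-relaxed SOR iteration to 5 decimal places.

ρ_SOR = 0.95924

B_J for the 150×150 system has eigenvalues cos(kπ/151); ρ_J = cos(π/151) = 0.99978.
1 − cos²(π/151) = sin²(π/151) ⇒ √(1−ρ_J²) = sin(π/151) = 0.020804.
Then 2/(1+√(1−ρ_J²)) = 2/(1+0.020804); ω* = 2/1.020804 = 1.95924.
ρ(B_{ω*}) = ω*−1 = 0.95924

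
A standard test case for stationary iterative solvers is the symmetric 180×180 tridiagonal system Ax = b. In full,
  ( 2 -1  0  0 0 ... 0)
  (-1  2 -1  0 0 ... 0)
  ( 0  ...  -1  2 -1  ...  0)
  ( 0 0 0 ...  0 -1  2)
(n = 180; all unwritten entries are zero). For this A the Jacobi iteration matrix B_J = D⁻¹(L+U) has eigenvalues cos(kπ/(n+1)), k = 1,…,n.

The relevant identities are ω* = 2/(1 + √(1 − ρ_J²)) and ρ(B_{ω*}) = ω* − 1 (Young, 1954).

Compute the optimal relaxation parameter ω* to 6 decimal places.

n=180: λ(B_J) = 1 − λ(A)/2 = cos(kπ/181); k=1 gives ρ_J = 0.999849.
√(1 − cos²(π/181)) = sin(π/181) ≈ 0.0173560.
ω* = 2 / (1 + 0.0173560) = 2 / 1.0173560 ≈ 1.965880.
and ρ(B_{ω*}) = 1.965880 − 1 = 0.965880.

ω* = 1.965880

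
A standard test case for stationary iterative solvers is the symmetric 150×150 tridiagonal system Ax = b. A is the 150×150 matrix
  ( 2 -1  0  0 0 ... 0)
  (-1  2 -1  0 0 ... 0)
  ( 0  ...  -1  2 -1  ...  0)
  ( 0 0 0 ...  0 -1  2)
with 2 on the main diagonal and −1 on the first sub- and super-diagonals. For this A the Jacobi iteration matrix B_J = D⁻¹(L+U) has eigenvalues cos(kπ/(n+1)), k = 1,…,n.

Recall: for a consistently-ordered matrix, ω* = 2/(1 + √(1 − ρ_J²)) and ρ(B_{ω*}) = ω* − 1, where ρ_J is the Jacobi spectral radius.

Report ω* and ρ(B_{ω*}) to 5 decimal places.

[ρ_J] n=150: ρ(B_J) = cos(π/(n+1)) = cos(π/151) = 0.99978.
√(1 − cos²(π/151)) = sin(π/151) ≈ 0.020804.
ω* = 2/(1+0.020804) = 1.95924
ρ_SOR = ω* − 1 ≈ 0.95924.

ω* = 1.95924, ρ_SOR = 0.95924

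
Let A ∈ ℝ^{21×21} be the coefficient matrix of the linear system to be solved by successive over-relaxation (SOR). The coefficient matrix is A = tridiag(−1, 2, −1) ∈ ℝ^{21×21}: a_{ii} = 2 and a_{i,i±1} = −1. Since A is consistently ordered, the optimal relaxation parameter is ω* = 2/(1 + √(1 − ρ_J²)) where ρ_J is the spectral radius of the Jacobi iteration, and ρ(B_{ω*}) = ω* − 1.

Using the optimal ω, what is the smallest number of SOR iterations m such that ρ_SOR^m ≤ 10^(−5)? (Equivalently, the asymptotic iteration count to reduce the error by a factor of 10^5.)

m = 41

spectrum of D⁻¹(L+U) = {cos(kπ/22) : 1≤k≤21}; ρ_J = cos(π/22) = 0.9898214.
1 − cos²(π/22) = sin²(π/22) ⇒ √(1−ρ_J²) = sin(π/22) = 0.1423148.
Then 2/(1+√(1−ρ_J²)) = 2/(1+0.1423148); ω* = 2/1.1423148 = 1.7508309.
ρ(B_{ω*}) = ω*−1 = 0.7508309
Need (0.7508309)^m ≤ 10^(−5): m ≥ 5·ln10/|ln 0.7508309| = 11.5129/0.286575 = 40.174 ⇒ m = 41.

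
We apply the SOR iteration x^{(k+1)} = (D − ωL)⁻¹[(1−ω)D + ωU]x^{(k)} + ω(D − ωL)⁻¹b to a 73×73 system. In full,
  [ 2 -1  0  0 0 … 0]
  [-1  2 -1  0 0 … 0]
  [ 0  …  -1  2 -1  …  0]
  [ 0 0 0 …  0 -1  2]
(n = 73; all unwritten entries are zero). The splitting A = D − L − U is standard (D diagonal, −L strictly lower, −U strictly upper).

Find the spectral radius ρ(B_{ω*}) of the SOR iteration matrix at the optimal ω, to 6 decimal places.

ρ_J = max_k |cos(kπ/74)| = cos(π/74) = 0.999099
√(1−ρ_J²) simplifies to sin(π/74) = 0.0424412.
ω* = 2 / (1 + 0.0424412) = 2 / 1.0424412 ≈ 1.918573.
ρ_SOR = ω* − 1 = 1.918573 − 1 = 0.918573.

ρ_SOR = 0.918573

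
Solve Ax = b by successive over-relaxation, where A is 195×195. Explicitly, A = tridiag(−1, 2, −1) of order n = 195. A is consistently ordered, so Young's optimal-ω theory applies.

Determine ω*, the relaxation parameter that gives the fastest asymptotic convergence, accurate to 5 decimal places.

ω* = 1.96845

n=195: λ(B_J) = 1 − λ(A)/2 = cos(kπ/196); k=1 gives ρ_J = 0.99987.
1 − cos²(π/196) = sin²(π/196) ⇒ √(1−ρ_J²) = sin(π/196) = 0.016028.
ω* = 2/(1 + 0.016028) = 2/1.016028 = 1.96845.
Hence ρ(B_{ω*}) = 1.96845 − 1 = 0.96845.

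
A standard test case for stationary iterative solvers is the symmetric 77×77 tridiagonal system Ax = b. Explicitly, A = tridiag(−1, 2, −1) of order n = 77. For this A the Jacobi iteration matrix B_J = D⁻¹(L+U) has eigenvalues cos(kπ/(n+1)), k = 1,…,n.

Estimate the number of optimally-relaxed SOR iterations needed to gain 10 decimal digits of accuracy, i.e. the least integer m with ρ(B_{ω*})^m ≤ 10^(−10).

With n=77, ρ(Jacobi) = cos(π/78) = 0.9991890.
root = sin(π/78) = 0.0402659  (since 1−cos² = sin²).
So ω* = 2/1.0402659 = 1.9225854 (Young).
Hence ρ(B_{ω*}) = 1.9225854 − 1 = 0.9225854.
10·ln10 = 23.0259; −ln(0.9225854) = 0.0805753; m = ⌈23.0259/0.0805753⌉ = ⌈285.769⌉ = 286.

m = 286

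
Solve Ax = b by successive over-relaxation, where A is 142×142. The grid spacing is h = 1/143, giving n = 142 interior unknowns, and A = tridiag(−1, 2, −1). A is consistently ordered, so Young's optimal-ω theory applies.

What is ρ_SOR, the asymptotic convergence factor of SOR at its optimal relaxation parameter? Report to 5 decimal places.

½·tridiag(1,0,1) at n=142: λ_k = cos(kπ/143); max |λ| at k=1 ⇒ ρ_J = cos(π/143) ≈ 0.99976.
1 − cos²(π/143) = sin²(π/143) ⇒ √(1−ρ_J²) = sin(π/143) = 0.021967.
[ω*] 2 ÷ (1 + 0.021967) = 2 ÷ 1.021967 = 1.95701.
Hence ρ(B_{ω*}) = 1.95701 − 1 = 0.95701.

ρ_SOR = 0.95701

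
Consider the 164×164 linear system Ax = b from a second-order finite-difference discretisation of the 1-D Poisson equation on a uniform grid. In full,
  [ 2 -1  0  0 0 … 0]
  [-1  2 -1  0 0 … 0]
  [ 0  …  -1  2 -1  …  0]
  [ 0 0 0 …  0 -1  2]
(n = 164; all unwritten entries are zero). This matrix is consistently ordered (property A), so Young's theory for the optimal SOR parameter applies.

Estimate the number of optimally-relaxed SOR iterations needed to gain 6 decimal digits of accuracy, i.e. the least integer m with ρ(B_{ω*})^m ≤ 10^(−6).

m = 363

ρ_J = max_k |cos(kπ/165)| = cos(π/165) = 0.9998187
√(1−ρ_J²) simplifies to sin(π/165) = 0.0190388.
Then 2/(1+√(1−ρ_J²)) = 2/(1+0.0190388); ω* = 2/1.0190388 = 1.9626338.
ρ(B_{ω*}) = ω*−1 = 0.9626338
(0.9626338)^m ≤ 10^{−6}  ⇒  m·ln(0.9626338) ≤ −6·ln10  ⇒  m ≥ 362.781  ⇒  m = 363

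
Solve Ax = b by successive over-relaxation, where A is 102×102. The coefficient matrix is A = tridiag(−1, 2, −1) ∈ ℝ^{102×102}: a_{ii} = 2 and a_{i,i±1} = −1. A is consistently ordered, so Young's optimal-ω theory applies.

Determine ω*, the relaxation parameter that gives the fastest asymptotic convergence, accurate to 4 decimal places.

ω* = 1.9408

ρ_J = max_k |cos(kπ/103)| = cos(π/103) = 0.9995
√(1−ρ_J²) = |sin(π/103)| = 0.03050
ω* = 2/(1 + 0.03050) = 2/1.03050 = 1.9408.
ρ_SOR = ω* − 1 = 1.9408 − 1 = 0.9408.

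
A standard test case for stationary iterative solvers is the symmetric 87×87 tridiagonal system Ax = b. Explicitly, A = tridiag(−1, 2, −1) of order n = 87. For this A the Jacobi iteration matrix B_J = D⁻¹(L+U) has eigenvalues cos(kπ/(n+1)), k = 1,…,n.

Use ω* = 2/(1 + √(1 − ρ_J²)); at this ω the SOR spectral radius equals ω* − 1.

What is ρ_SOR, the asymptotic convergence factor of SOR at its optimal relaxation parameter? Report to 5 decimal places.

ρ_SOR = 0.93108

½·tridiag(1,0,1) at n=87: λ_k = cos(kπ/88); max |λ| at k=1 ⇒ ρ_J = cos(π/88) ≈ 0.99936.
root = sin(π/88) = 0.035692  (since 1−cos² = sin²).
Then 2/(1+√(1−ρ_J²)) = 2/(1+0.035692); ω* = 2/1.035692 = 1.93108.
ρ_SOR = ω* − 1 = 1.93108 − 1 = 0.93108.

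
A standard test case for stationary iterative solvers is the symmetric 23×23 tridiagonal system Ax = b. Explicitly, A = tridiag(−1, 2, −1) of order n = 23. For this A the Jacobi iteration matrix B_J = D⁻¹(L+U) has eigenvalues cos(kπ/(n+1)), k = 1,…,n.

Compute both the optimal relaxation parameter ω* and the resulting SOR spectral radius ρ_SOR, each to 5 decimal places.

ω* = 1.76909, ρ_SOR = 0.76909

With n=23, ρ(Jacobi) = cos(π/24) = 0.99144.
1 − cos²(π/24) = sin²(π/24) ⇒ √(1−ρ_J²) = sin(π/24) = 0.130526.
Young: ω* = 2/(1+√(1−ρ_J²)) = 2/(1+0.130526) = 2/1.130526 = 1.76909.
ρ(B_{ω*}) = ω*−1 = 0.76909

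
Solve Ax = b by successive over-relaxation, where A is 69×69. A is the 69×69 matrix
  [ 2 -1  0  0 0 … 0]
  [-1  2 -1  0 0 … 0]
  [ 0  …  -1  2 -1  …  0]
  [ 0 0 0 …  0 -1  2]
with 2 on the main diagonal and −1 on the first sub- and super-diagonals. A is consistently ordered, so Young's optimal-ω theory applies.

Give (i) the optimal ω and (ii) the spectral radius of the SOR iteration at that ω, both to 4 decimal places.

[ρ_J] n=69: ρ(B_J) = cos(π/(n+1)) = cos(π/70) = 0.9990.
√(1 − cos²(π/70)) = sin(π/70) ≈ 0.04486.
Then 2/(1+√(1−ρ_J²)) = 2/(1+0.04486); ω* = 2/1.04486 = 1.9141.
ρ(B_{ω*}) = ω*−1 = 0.9141

ω* = 1.9141, ρ_SOR = 0.9141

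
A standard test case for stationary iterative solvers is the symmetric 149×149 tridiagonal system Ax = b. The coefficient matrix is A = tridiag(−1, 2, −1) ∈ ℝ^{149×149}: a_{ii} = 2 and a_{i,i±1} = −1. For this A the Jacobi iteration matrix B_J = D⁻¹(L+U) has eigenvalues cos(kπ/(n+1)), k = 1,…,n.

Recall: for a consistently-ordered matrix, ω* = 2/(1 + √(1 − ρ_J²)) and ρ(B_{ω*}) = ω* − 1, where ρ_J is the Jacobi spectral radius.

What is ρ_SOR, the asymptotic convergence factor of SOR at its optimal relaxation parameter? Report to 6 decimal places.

ρ_SOR = 0.958974

spectrum of D⁻¹(L+U) = {cos(kπ/150) : 1≤k≤149}; ρ_J = cos(π/150) = 0.999781.
√(1 − cos²(π/150)) = sin(π/150) ≈ 0.0209424.
Young: ω* = 2/(1+√(1−ρ_J²)) = 2/(1+0.0209424) = 2/1.0209424 = 1.958974.
[ρ_SOR] ω* − 1 = 0.958974.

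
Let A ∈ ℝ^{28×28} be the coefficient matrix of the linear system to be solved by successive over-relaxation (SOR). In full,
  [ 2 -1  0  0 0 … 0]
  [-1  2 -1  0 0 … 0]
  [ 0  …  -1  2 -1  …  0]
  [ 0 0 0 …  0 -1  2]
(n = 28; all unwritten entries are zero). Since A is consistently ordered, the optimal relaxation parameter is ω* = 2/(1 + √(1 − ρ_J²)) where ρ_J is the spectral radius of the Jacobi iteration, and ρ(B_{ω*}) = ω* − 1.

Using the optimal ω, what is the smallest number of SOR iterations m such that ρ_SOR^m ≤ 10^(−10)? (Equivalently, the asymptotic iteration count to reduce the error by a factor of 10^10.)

spectrum of D⁻¹(L+U) = {cos(kπ/29) : 1≤k≤28}; ρ_J = cos(π/29) = 0.9941380.
√(1 − cos²(π/29)) = sin(π/29) ≈ 0.1081190.
ω* = 2/(1+0.1081190) = 1.8048603
At ω = 1.8048603 every |λ(B_ω)| = ω−1, so ρ_SOR = 0.8048603.
10·ln10 = 23.0259; −ln(0.8048603) = 0.217087; m = ⌈23.0259/0.217087⌉ = ⌈106.068⌉ = 107.

m = 107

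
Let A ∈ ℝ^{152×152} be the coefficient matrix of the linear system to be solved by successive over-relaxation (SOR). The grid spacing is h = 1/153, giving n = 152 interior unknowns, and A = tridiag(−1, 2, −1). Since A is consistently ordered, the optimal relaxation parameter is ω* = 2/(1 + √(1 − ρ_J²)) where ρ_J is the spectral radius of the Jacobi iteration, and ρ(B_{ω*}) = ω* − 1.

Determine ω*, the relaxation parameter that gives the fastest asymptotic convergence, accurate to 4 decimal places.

ω* = 1.9598

B_J for the 152×152 system has eigenvalues cos(kπ/153); ρ_J = cos(π/153) = 0.9998.
1 − cos²(π/153) = sin²(π/153) ⇒ √(1−ρ_J²) = sin(π/153) = 0.02053.
Then 2/(1+√(1−ρ_J²)) = 2/(1+0.02053); ω* = 2/1.02053 = 1.9598.
Hence ρ(B_{ω*}) = 1.9598 − 1 = 0.9598.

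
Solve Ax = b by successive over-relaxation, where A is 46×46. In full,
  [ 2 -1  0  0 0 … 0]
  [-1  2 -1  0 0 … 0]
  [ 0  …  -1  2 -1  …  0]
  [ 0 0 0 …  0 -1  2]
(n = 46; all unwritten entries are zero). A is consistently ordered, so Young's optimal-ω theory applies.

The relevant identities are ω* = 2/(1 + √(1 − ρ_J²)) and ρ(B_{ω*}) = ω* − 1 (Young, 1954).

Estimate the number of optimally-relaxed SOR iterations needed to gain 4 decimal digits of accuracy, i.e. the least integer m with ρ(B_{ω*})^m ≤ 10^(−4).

[ρ_J] n=46: ρ(B_J) = cos(π/(n+1)) = cos(π/47) = 0.9977669.
1 − cos²(π/47) = sin²(π/47) ⇒ √(1−ρ_J²) = sin(π/47) = 0.0667926.
ω* = 2 / (1 + 0.0667926) = 2 / 1.0667926 ≈ 1.8747787.
Hence ρ(B_{ω*}) = 1.8747787 − 1 = 0.8747787.
m ≥ 4·ln10 / (−ln 0.8747787) = 68.845; smallest integer m = 69.

m = 69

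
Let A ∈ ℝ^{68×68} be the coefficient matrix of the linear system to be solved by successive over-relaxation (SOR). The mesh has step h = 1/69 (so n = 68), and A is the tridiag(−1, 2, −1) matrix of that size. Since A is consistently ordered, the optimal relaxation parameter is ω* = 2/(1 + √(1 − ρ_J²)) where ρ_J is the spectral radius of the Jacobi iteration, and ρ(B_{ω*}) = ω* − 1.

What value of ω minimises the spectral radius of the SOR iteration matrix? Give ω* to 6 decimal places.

With n=68, ρ(Jacobi) = cos(π/69) = 0.998964.
1 − cos²(π/69) = sin²(π/69) ⇒ √(1−ρ_J²) = sin(π/69) = 0.0455146.
[ω*] 2 ÷ (1 + 0.0455146) = 2 ÷ 1.0455146 = 1.912934.
[ρ_SOR] ω* − 1 = 0.912934.

ω* = 1.912934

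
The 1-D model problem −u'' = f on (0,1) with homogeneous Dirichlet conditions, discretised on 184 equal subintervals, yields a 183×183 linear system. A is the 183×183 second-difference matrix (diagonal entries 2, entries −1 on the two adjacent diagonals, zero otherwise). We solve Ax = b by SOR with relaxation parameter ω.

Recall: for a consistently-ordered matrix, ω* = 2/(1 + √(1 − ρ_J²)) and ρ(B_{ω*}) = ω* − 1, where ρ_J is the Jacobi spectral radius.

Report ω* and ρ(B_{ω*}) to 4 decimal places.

ω* = 1.9664, ρ_SOR = 0.9664

[ρ_J] n=183: ρ(B_J) = cos(π/(n+1)) = cos(π/184) = 0.9999.
√(1−ρ_J²) simplifies to sin(π/184) = 0.01707.
Young: ω* = 2/(1+√(1−ρ_J²)) = 2/(1+0.01707) = 2/1.01707 = 1.9664.
ρ(B_{ω*}) = ω*−1 = 0.9664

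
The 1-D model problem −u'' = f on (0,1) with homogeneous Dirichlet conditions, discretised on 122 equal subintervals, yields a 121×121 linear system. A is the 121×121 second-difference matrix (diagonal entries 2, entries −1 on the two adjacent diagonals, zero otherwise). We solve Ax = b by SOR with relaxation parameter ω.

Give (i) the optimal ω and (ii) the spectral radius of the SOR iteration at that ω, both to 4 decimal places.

ρ_J = max_k |cos(kπ/122)| = cos(π/122) = 0.9997
√(1−ρ_J²) = |sin(π/122)| = 0.02575
[ω*] 2 ÷ (1 + 0.02575) = 2 ÷ 1.02575 = 1.9498.
and ρ(B_{ω*}) = 1.9498 − 1 = 0.9498.

ω* = 1.9498, ρ_SOR = 0.9498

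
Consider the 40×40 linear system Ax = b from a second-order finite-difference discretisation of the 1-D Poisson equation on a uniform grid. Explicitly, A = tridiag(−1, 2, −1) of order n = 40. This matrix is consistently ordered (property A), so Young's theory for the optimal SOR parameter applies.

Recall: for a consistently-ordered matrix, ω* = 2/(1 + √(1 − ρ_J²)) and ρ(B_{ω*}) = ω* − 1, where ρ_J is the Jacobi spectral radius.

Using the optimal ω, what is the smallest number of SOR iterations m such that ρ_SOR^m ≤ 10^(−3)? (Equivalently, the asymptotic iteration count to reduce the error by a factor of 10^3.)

With n=40, ρ(Jacobi) = cos(π/41) = 0.9970658.
√(1 − cos²(π/41)) = sin(π/41) ≈ 0.0765493.
ω* = 2/(1 + 0.0765493) = 2/1.0765493 = 1.8577877.
ρ_SOR = ω* − 1 = 1.8577877 − 1 = 0.8577877.
3·ln10 = 6.90776; −ln(0.8577877) = 0.153399; m = ⌈6.90776/0.153399⌉ = ⌈45.031⌉ = 46.

m = 46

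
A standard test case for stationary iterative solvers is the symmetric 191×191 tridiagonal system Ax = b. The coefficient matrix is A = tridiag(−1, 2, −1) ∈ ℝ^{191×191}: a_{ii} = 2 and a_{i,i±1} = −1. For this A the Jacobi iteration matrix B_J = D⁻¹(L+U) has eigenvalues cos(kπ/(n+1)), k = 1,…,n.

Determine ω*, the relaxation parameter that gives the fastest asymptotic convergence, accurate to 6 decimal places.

spectrum of D⁻¹(L+U) = {cos(kπ/192) : 1≤k≤191}; ρ_J = cos(π/192) = 0.999866.
1 − cos²(π/192) = sin²(π/192) ⇒ √(1−ρ_J²) = sin(π/192) = 0.0163617.
Then 2/(1+√(1−ρ_J²)) = 2/(1+0.0163617); ω* = 2/1.0163617 = 1.967803.
ρ_SOR = ω* − 1 = 1.967803 − 1 = 0.967803.

ω* = 1.967803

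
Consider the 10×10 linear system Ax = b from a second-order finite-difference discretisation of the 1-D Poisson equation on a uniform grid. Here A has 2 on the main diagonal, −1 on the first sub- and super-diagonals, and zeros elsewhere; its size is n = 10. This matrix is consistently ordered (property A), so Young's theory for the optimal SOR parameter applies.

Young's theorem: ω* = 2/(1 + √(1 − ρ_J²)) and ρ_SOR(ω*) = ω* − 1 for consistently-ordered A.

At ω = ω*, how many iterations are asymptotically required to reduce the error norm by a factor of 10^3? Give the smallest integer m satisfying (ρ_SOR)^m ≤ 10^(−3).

m = 12

n=10: λ(B_J) = 1 − λ(A)/2 = cos(kπ/11); k=1 gives ρ_J = 0.9594930.
√(1−ρ_J²) simplifies to sin(π/11) = 0.2817326.
So ω* = 2/1.2817326 = 1.5603879 (Young).
ρ_SOR = ω* − 1 ≈ 0.5603879.
ρ_SOR^m ≤ 10^(−3) ⇔ m ≥ 3·ln10/(−ln 0.5603879) = 6.90776/0.579126 = 11.928; m = ⌈11.928⌉ = 12.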